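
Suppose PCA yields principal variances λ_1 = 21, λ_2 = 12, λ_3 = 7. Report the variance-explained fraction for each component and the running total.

Step 1 — total variance = trace(Sigma) = Σ λ_i = 21 + 12 + 7 = 40.

Step 2 — fraction explained by component i = λ_i / Σ λ:
  PC1: 21/40 = 0.525
  PC2: 12/40 = 0.3
  PC3: 7/40 = 0.175

Step 3 — cumulative fraction after k components = (λ_1 + ... + λ_k) / Σ λ:
  k = 1: 21/40 = 0.525
  k = 2: (21 + 12)/40 = 33/40 = 0.825
  k = 3: (21 + 12 + 7)/40 = 40/40 = 1

Summary (fraction, with percent):

explained: PC1 0.525 (52.5%), PC2 0.3 (30%), PC3 0.175 (17.5%);  cumulative: 0.525, 0.825, 1


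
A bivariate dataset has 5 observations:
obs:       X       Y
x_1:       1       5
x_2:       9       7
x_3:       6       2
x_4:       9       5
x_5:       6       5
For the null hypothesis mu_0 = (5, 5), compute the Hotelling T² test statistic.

Step 1 — sample mean vector:
  mean(X) = (1 + 9 + 6 + 9 + 6) / 5 = 31/5 = 6.2
  mean(Y) = (5 + 7 + 2 + 5 + 5) / 5 = 24/5 = 4.8
  x̄ = (6.2, 4.8),  deviation x̄ - mu_0 = (6.2, 4.8) - (5, 5) = (1.2, -0.2).

Step 2 — sample covariance matrix, S[i,j] = (1/(n-1)) · Σ_k (x_{k,i} - mean_i) · (x_{k,j} - mean_j), divisor n-1 = 4:
  S[X,X] = ((-5.2)·(-5.2) + (2.8)·(2.8) + (-0.2)·(-0.2) + (2.8)·(2.8) + (-0.2)·(-0.2)) / 4 = 42.8/4 = 10.7
  S[X,Y] = ((-5.2)·(0.2) + (2.8)·(2.2) + (-0.2)·(-2.8) + (2.8)·(0.2) + (-0.2)·(0.2)) / 4 = 6.2/4 = 1.55
  S[Y,Y] = ((0.2)·(0.2) + (2.2)·(2.2) + (-2.8)·(-2.8) + (0.2)·(0.2) + (0.2)·(0.2)) / 4 = 12.8/4 = 3.2
  S = [[10.7, 1.55],
 [1.55, 3.2]].

Step 3 — invert S. det(S) = 10.7·3.2 - (1.55)² = 31.8375.
  S^{-1} = (1/det) · [[d, -b], [-b, a]] = [[0.1005, -0.0487],
 [-0.0487, 0.3361]].

Step 4 — quadratic form (x̄ - mu_0)^T · S^{-1} · (x̄ - mu_0):
  S^{-1} · (x̄ - mu_0) = (0.1303, -0.1256),
  (x̄ - mu_0)^T · [...] = (1.2)·(0.1303) + (-0.2)·(-0.1256) = 0.1815.

Step 5 — scale by n: T² = 5 · 0.1815 = 0.9077.

T² ≈ 0.9077


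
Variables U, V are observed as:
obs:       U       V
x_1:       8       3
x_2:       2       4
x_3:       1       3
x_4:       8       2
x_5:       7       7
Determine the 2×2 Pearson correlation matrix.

Step 1 — column means:
  mean(U) = (8 + 2 + 1 + 8 + 7) / 5 = 26/5 = 5.2
  mean(V) = (3 + 4 + 3 + 2 + 7) / 5 = 19/5 = 3.8

Step 2 — sample variances and covariances s[i,j] = (1/(n-1)) · Σ_k (x_{k,i} - mean_i) · (x_{k,j} - mean_j), with n-1 = 4:
  s[U,U] = ((2.8)·(2.8) + (-3.2)·(-3.2) + (-4.2)·(-4.2) + (2.8)·(2.8) + (1.8)·(1.8)) / 4 = 46.8/4 = 11.7
  s[U,V] = ((2.8)·(-0.8) + (-3.2)·(0.2) + (-4.2)·(-0.8) + (2.8)·(-1.8) + (1.8)·(3.2)) / 4 = 1.2/4 = 0.3
  s[V,V] = ((-0.8)·(-0.8) + (0.2)·(0.2) + (-0.8)·(-0.8) + (-1.8)·(-1.8) + (3.2)·(3.2)) / 4 = 14.8/4 = 3.7
  Sample standard deviations s_i = √(s[i,i]):
  s(U) = √(11.7) = 3.4205
  s(V) = √(3.7) = 1.9235

Step 3 — r_{ij} = s_{ij} / (s_i · s_j):
  r[U,U] = 1 (diagonal).
  r[U,V] = 0.3 / (3.4205 · 1.9235) = 0.3 / 6.5795 = 0.0456
  r[V,V] = 1 (diagonal).

R is symmetric with unit diagonal. Assembling:

R = [[1, 0.0456],
 [0.0456, 1]]


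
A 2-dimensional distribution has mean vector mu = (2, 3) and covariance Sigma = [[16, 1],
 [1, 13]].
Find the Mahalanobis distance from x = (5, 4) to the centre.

Step 1 — centre the observation: (x - mu) = (3, 1).

Step 2 — invert Sigma. det(Sigma) = 16·13 - (1)² = 207.
  Sigma^{-1} = (1/det) · [[d, -b], [-b, a]] = [[0.0628, -0.0048],
 [-0.0048, 0.0773]].

Step 3 — form the quadratic (x - mu)^T · Sigma^{-1} · (x - mu):
  Sigma^{-1} · (x - mu) = (0.1836, 0.0628).
  (x - mu)^T · [Sigma^{-1} · (x - mu)] = (3)·(0.1836) + (1)·(0.0628) = 0.6135.

Step 4 — take square root: d = √(0.6135) ≈ 0.7833.

d(x, mu) = √(0.6135) ≈ 0.7833


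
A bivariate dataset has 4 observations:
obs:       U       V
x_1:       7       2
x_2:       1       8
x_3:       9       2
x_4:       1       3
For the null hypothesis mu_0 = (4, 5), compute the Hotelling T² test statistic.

Step 1 — sample mean vector:
  mean(U) = (7 + 1 + 9 + 1) / 4 = 18/4 = 4.5
  mean(V) = (2 + 8 + 2 + 3) / 4 = 15/4 = 3.75
  x̄ = (4.5, 3.75),  deviation x̄ - mu_0 = (4.5, 3.75) - (4, 5) = (0.5, -1.25).

Step 2 — sample covariance matrix, S[i,j] = (1/(n-1)) · Σ_k (x_{k,i} - mean_i) · (x_{k,j} - mean_j), divisor n-1 = 3:
  S[U,U] = ((2.5)·(2.5) + (-3.5)·(-3.5) + (4.5)·(4.5) + (-3.5)·(-3.5)) / 3 = 51/3 = 17
  S[U,V] = ((2.5)·(-1.75) + (-3.5)·(4.25) + (4.5)·(-1.75) + (-3.5)·(-0.75)) / 3 = -24.5/3 = -8.1667
  S[V,V] = ((-1.75)·(-1.75) + (4.25)·(4.25) + (-1.75)·(-1.75) + (-0.75)·(-0.75)) / 3 = 24.75/3 = 8.25
  S = [[17, -8.1667],
 [-8.1667, 8.25]].

Step 3 — invert S. det(S) = 17·8.25 - (-8.1667)² = 73.5556.
  S^{-1} = (1/det) · [[d, -b], [-b, a]] = [[0.1122, 0.111],
 [0.111, 0.2311]].

Step 4 — quadratic form (x̄ - mu_0)^T · S^{-1} · (x̄ - mu_0):
  S^{-1} · (x̄ - mu_0) = (-0.0827, -0.2334),
  (x̄ - mu_0)^T · [...] = (0.5)·(-0.0827) + (-1.25)·(-0.2334) = 0.2504.

Step 5 — scale by n: T² = 4 · 0.2504 = 1.0015.

T² ≈ 1.0015


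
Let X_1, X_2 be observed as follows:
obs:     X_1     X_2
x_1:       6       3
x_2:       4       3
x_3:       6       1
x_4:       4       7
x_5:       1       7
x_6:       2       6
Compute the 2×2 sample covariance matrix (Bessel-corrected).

Step 1 — column means:
  mean(X_1) = (6 + 4 + 6 + 4 + 1 + 2) / 6 = 23/6 = 3.8333
  mean(X_2) = (3 + 3 + 1 + 7 + 7 + 6) / 6 = 27/6 = 4.5

Step 2 — sample covariance S[i,j] = (1/(n-1)) · Σ_k (x_{k,i} - mean_i) · (x_{k,j} - mean_j), with n-1 = 5.
  S[X_1,X_1] = ((2.1667)·(2.1667) + (0.1667)·(0.1667) + (2.1667)·(2.1667) + (0.1667)·(0.1667) + (-2.8333)·(-2.8333) + (-1.8333)·(-1.8333)) / 5 = 20.8333/5 = 4.1667
  S[X_1,X_2] = ((2.1667)·(-1.5) + (0.1667)·(-1.5) + (2.1667)·(-3.5) + (0.1667)·(2.5) + (-2.8333)·(2.5) + (-1.8333)·(1.5)) / 5 = -20.5/5 = -4.1
  S[X_2,X_2] = ((-1.5)·(-1.5) + (-1.5)·(-1.5) + (-3.5)·(-3.5) + (2.5)·(2.5) + (2.5)·(2.5) + (1.5)·(1.5)) / 5 = 31.5/5 = 6.3

S is symmetric (S[j,i] = S[i,j]). Assembling:

S = [[4.1667, -4.1],
 [-4.1, 6.3]]


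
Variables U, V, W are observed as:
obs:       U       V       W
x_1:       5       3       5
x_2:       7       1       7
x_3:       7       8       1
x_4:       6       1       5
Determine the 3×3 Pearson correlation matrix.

Step 1 — column means:
  mean(U) = (5 + 7 + 7 + 6) / 4 = 25/4 = 6.25
  mean(V) = (3 + 1 + 8 + 1) / 4 = 13/4 = 3.25
  mean(W) = (5 + 7 + 1 + 5) / 4 = 18/4 = 4.5

Step 2 — sample variances and covariances s[i,j] = (1/(n-1)) · Σ_k (x_{k,i} - mean_i) · (x_{k,j} - mean_j), with n-1 = 3:
  s[U,U] = ((-1.25)·(-1.25) + (0.75)·(0.75) + (0.75)·(0.75) + (-0.25)·(-0.25)) / 3 = 2.75/3 = 0.9167
  s[U,V] = ((-1.25)·(-0.25) + (0.75)·(-2.25) + (0.75)·(4.75) + (-0.25)·(-2.25)) / 3 = 2.75/3 = 0.9167
  s[U,W] = ((-1.25)·(0.5) + (0.75)·(2.5) + (0.75)·(-3.5) + (-0.25)·(0.5)) / 3 = -1.5/3 = -0.5
  s[V,V] = ((-0.25)·(-0.25) + (-2.25)·(-2.25) + (4.75)·(4.75) + (-2.25)·(-2.25)) / 3 = 32.75/3 = 10.9167
  s[V,W] = ((-0.25)·(0.5) + (-2.25)·(2.5) + (4.75)·(-3.5) + (-2.25)·(0.5)) / 3 = -23.5/3 = -7.8333
  s[W,W] = ((0.5)·(0.5) + (2.5)·(2.5) + (-3.5)·(-3.5) + (0.5)·(0.5)) / 3 = 19/3 = 6.3333
  Sample standard deviations s_i = √(s[i,i]):
  s(U) = √(0.9167) = 0.9574
  s(V) = √(10.9167) = 3.304
  s(W) = √(6.3333) = 2.5166

Step 3 — r_{ij} = s_{ij} / (s_i · s_j):
  r[U,U] = 1 (diagonal).
  r[U,V] = 0.9167 / (0.9574 · 3.304) = 0.9167 / 3.1634 = 0.2898
  r[U,W] = -0.5 / (0.9574 · 2.5166) = -0.5 / 2.4095 = -0.2075
  r[V,V] = 1 (diagonal).
  r[V,W] = -7.8333 / (3.304 · 2.5166) = -7.8333 / 8.315 = -0.9421
  r[W,W] = 1 (diagonal).

R is symmetric with unit diagonal. Assembling:

R = [[1, 0.2898, -0.2075],
 [0.2898, 1, -0.9421],
 [-0.2075, -0.9421, 1]]


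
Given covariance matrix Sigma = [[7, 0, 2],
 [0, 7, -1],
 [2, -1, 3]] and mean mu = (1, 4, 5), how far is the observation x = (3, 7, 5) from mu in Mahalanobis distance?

Step 1 — centre the observation: (x - mu) = (2, 3, 0).

Step 2 — invert Sigma (cofactor / det for 3×3, or solve directly):
  Sigma^{-1} = [[0.1786, -0.0179, -0.125],
 [-0.0179, 0.1518, 0.0625],
 [-0.125, 0.0625, 0.4375]].

Step 3 — form the quadratic (x - mu)^T · Sigma^{-1} · (x - mu):
  Sigma^{-1} · (x - mu) = (0.3036, 0.4196, -0.0625).
  (x - mu)^T · [Sigma^{-1} · (x - mu)] = (2)·(0.3036) + (3)·(0.4196) + (0)·(-0.0625) = 1.8661.

Step 4 — take square root: d = √(1.8661) ≈ 1.366.

d(x, mu) = √(1.8661) ≈ 1.366


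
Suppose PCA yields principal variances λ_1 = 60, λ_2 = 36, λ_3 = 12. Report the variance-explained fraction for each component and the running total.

Step 1 — total variance = trace(Sigma) = Σ λ_i = 60 + 36 + 12 = 108.

Step 2 — fraction explained by component i = λ_i / Σ λ:
  PC1: 60/108 = 0.5556
  PC2: 36/108 = 0.3333
  PC3: 12/108 = 0.1111

Step 3 — cumulative fraction after k components = (λ_1 + ... + λ_k) / Σ λ:
  k = 1: 60/108 = 0.5556
  k = 2: (60 + 36)/108 = 96/108 = 0.8889
  k = 3: (60 + 36 + 12)/108 = 108/108 = 1

Summary (fraction, with percent):

explained: PC1 0.5556 (55.56%), PC2 0.3333 (33.33%), PC3 0.1111 (11.11%);  cumulative: 0.5556, 0.8889, 1


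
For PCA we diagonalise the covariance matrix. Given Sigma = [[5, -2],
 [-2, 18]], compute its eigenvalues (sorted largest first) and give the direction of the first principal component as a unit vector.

Step 1 — characteristic polynomial of 2×2 Sigma:
  det(Sigma - λI) = λ² - trace · λ + det = 0.
  trace = 5 + 18 = 23, det = 5·18 - (-2)² = 86.
Step 2 — discriminant:
  Δ = trace² - 4·det = 529 - 344 = 185.
Step 3 — eigenvalues:
  λ = (trace ± √Δ)/2 = (23 ± 13.6015)/2,
  λ_1 = 18.3007,  λ_2 = 4.6993.

Step 4 — unit eigenvector for λ_1: solve (Sigma - λ_1 I)v = 0. First row:
  (5 - 18.3007)·v_x + (-2)·v_y = 0, i.e. (-13.3007)·v_x + (-2)·v_y = 0,
  so v ∝ (b, λ_1 - a) = (-2, 13.3007); multiply by -1 so the first entry is positive: u = (2, -13.3007).
  ||u|| = √((2)² + (-13.3007)²) = √(180.9096) ≈ 13.4503,
  v_1 = u/||u|| ≈ (0.1487, -0.9889) (||v_1|| = 1).

λ_1 = 18.3007,  λ_2 = 4.6993;  v_1 ≈ (0.1487, -0.9889)


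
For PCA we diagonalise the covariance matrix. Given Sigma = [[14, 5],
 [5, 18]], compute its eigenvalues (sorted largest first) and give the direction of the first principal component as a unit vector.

Step 1 — characteristic polynomial of 2×2 Sigma:
  det(Sigma - λI) = λ² - trace · λ + det = 0.
  trace = 14 + 18 = 32, det = 14·18 - (5)² = 227.
Step 2 — discriminant:
  Δ = trace² - 4·det = 1024 - 908 = 116.
Step 3 — eigenvalues:
  λ = (trace ± √Δ)/2 = (32 ± 10.7703)/2,
  λ_1 = 21.3852,  λ_2 = 10.6148.

Step 4 — unit eigenvector for λ_1: solve (Sigma - λ_1 I)v = 0. First row:
  (14 - 21.3852)·v_x + (5)·v_y = 0, i.e. (-7.3852)·v_x + (5)·v_y = 0,
  so v ∝ (b, λ_1 - a) = (5, 7.3852) = u.
  ||u|| = √((5)² + (7.3852)²) = √(79.5407) ≈ 8.9186,
  v_1 = u/||u|| ≈ (0.5606, 0.8281) (||v_1|| = 1).

λ_1 = 21.3852,  λ_2 = 10.6148;  v_1 ≈ (0.5606, 0.8281)


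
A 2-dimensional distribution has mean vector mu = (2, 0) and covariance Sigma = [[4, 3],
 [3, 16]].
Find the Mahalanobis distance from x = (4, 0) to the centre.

Step 1 — centre the observation: (x - mu) = (2, 0).

Step 2 — invert Sigma. det(Sigma) = 4·16 - (3)² = 55.
  Sigma^{-1} = (1/det) · [[d, -b], [-b, a]] = [[0.2909, -0.0545],
 [-0.0545, 0.0727]].

Step 3 — form the quadratic (x - mu)^T · Sigma^{-1} · (x - mu):
  Sigma^{-1} · (x - mu) = (0.5818, -0.1091).
  (x - mu)^T · [Sigma^{-1} · (x - mu)] = (2)·(0.5818) + (0)·(-0.1091) = 1.1636.

Step 4 — take square root: d = √(1.1636) ≈ 1.0787.

d(x, mu) = √(1.1636) ≈ 1.0787


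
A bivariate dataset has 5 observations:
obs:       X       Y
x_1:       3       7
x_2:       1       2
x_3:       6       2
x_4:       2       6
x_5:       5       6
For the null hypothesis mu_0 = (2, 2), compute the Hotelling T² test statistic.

Step 1 — sample mean vector:
  mean(X) = (3 + 1 + 6 + 2 + 5) / 5 = 17/5 = 3.4
  mean(Y) = (7 + 2 + 2 + 6 + 6) / 5 = 23/5 = 4.6
  x̄ = (3.4, 4.6),  deviation x̄ - mu_0 = (3.4, 4.6) - (2, 2) = (1.4, 2.6).

Step 2 — sample covariance matrix, S[i,j] = (1/(n-1)) · Σ_k (x_{k,i} - mean_i) · (x_{k,j} - mean_j), divisor n-1 = 4:
  S[X,X] = ((-0.4)·(-0.4) + (-2.4)·(-2.4) + (2.6)·(2.6) + (-1.4)·(-1.4) + (1.6)·(1.6)) / 4 = 17.2/4 = 4.3
  S[X,Y] = ((-0.4)·(2.4) + (-2.4)·(-2.6) + (2.6)·(-2.6) + (-1.4)·(1.4) + (1.6)·(1.4)) / 4 = -1.2/4 = -0.3
  S[Y,Y] = ((2.4)·(2.4) + (-2.6)·(-2.6) + (-2.6)·(-2.6) + (1.4)·(1.4) + (1.4)·(1.4)) / 4 = 23.2/4 = 5.8
  S = [[4.3, -0.3],
 [-0.3, 5.8]].

Step 3 — invert S. det(S) = 4.3·5.8 - (-0.3)² = 24.85.
  S^{-1} = (1/det) · [[d, -b], [-b, a]] = [[0.2334, 0.0121],
 [0.0121, 0.173]].

Step 4 — quadratic form (x̄ - mu_0)^T · S^{-1} · (x̄ - mu_0):
  S^{-1} · (x̄ - mu_0) = (0.3581, 0.4668),
  (x̄ - mu_0)^T · [...] = (1.4)·(0.3581) + (2.6)·(0.4668) = 1.7151.

Step 5 — scale by n: T² = 5 · 1.7151 = 8.5755.

T² ≈ 8.5755


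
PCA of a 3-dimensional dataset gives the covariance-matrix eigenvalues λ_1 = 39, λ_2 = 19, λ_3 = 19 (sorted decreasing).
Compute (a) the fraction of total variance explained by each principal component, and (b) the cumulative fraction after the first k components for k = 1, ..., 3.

Step 1 — total variance = trace(Sigma) = Σ λ_i = 39 + 19 + 19 = 77.

Step 2 — fraction explained by component i = λ_i / Σ λ:
  PC1: 39/77 = 0.5065
  PC2: 19/77 = 0.2468
  PC3: 19/77 = 0.2468

Step 3 — cumulative fraction after k components = (λ_1 + ... + λ_k) / Σ λ:
  k = 1: 39/77 = 0.5065
  k = 2: (39 + 19)/77 = 58/77 = 0.7532
  k = 3: (39 + 19 + 19)/77 = 77/77 = 1

Summary (fraction, with percent):

explained: PC1 0.5065 (50.65%), PC2 0.2468 (24.68%), PC3 0.2468 (24.68%);  cumulative: 0.5065, 0.7532, 1


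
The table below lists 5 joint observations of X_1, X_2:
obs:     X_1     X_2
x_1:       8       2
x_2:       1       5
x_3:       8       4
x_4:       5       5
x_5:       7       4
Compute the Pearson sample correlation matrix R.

Step 1 — column means:
  mean(X_1) = (8 + 1 + 8 + 5 + 7) / 5 = 29/5 = 5.8
  mean(X_2) = (2 + 5 + 4 + 5 + 4) / 5 = 20/5 = 4

Step 2 — sample variances and covariances s[i,j] = (1/(n-1)) · Σ_k (x_{k,i} - mean_i) · (x_{k,j} - mean_j), with n-1 = 4:
  s[X_1,X_1] = ((2.2)·(2.2) + (-4.8)·(-4.8) + (2.2)·(2.2) + (-0.8)·(-0.8) + (1.2)·(1.2)) / 4 = 34.8/4 = 8.7
  s[X_1,X_2] = ((2.2)·(-2) + (-4.8)·(1) + (2.2)·(0) + (-0.8)·(1) + (1.2)·(0)) / 4 = -10/4 = -2.5
  s[X_2,X_2] = ((-2)·(-2) + (1)·(1) + (0)·(0) + (1)·(1) + (0)·(0)) / 4 = 6/4 = 1.5
  Sample standard deviations s_i = √(s[i,i]):
  s(X_1) = √(8.7) = 2.9496
  s(X_2) = √(1.5) = 1.2247

Step 3 — r_{ij} = s_{ij} / (s_i · s_j):
  r[X_1,X_1] = 1 (diagonal).
  r[X_1,X_2] = -2.5 / (2.9496 · 1.2247) = -2.5 / 3.6125 = -0.692
  r[X_2,X_2] = 1 (diagonal).

R is symmetric with unit diagonal. Assembling:

R = [[1, -0.692],
 [-0.692, 1]]


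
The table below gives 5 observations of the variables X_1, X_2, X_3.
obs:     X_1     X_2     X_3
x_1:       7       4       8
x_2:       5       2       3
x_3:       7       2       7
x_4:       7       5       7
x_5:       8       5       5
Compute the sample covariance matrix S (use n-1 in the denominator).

Step 1 — column means:
  mean(X_1) = (7 + 5 + 7 + 7 + 8) / 5 = 34/5 = 6.8
  mean(X_2) = (4 + 2 + 2 + 5 + 5) / 5 = 18/5 = 3.6
  mean(X_3) = (8 + 3 + 7 + 7 + 5) / 5 = 30/5 = 6

Step 2 — sample covariance S[i,j] = (1/(n-1)) · Σ_k (x_{k,i} - mean_i) · (x_{k,j} - mean_j), with n-1 = 4.
  S[X_1,X_1] = ((0.2)·(0.2) + (-1.8)·(-1.8) + (0.2)·(0.2) + (0.2)·(0.2) + (1.2)·(1.2)) / 4 = 4.8/4 = 1.2
  S[X_1,X_2] = ((0.2)·(0.4) + (-1.8)·(-1.6) + (0.2)·(-1.6) + (0.2)·(1.4) + (1.2)·(1.4)) / 4 = 4.6/4 = 1.15
  S[X_1,X_3] = ((0.2)·(2) + (-1.8)·(-3) + (0.2)·(1) + (0.2)·(1) + (1.2)·(-1)) / 4 = 5/4 = 1.25
  S[X_2,X_2] = ((0.4)·(0.4) + (-1.6)·(-1.6) + (-1.6)·(-1.6) + (1.4)·(1.4) + (1.4)·(1.4)) / 4 = 9.2/4 = 2.3
  S[X_2,X_3] = ((0.4)·(2) + (-1.6)·(-3) + (-1.6)·(1) + (1.4)·(1) + (1.4)·(-1)) / 4 = 4/4 = 1
  S[X_3,X_3] = ((2)·(2) + (-3)·(-3) + (1)·(1) + (1)·(1) + (-1)·(-1)) / 4 = 16/4 = 4

S is symmetric (S[j,i] = S[i,j]). Assembling:

S = [[1.2, 1.15, 1.25],
 [1.15, 2.3, 1],
 [1.25, 1, 4]]


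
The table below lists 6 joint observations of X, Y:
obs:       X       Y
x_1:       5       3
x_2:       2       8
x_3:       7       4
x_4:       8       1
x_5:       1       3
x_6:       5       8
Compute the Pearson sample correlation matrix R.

Step 1 — column means:
  mean(X) = (5 + 2 + 7 + 8 + 1 + 5) / 6 = 28/6 = 4.6667
  mean(Y) = (3 + 8 + 4 + 1 + 3 + 8) / 6 = 27/6 = 4.5

Step 2 — sample variances and covariances s[i,j] = (1/(n-1)) · Σ_k (x_{k,i} - mean_i) · (x_{k,j} - mean_j), with n-1 = 5:
  s[X,X] = ((0.3333)·(0.3333) + (-2.6667)·(-2.6667) + (2.3333)·(2.3333) + (3.3333)·(3.3333) + (-3.6667)·(-3.6667) + (0.3333)·(0.3333)) / 5 = 37.3333/5 = 7.4667
  s[X,Y] = ((0.3333)·(-1.5) + (-2.6667)·(3.5) + (2.3333)·(-0.5) + (3.3333)·(-3.5) + (-3.6667)·(-1.5) + (0.3333)·(3.5)) / 5 = -16/5 = -3.2
  s[Y,Y] = ((-1.5)·(-1.5) + (3.5)·(3.5) + (-0.5)·(-0.5) + (-3.5)·(-3.5) + (-1.5)·(-1.5) + (3.5)·(3.5)) / 5 = 41.5/5 = 8.3
  Sample standard deviations s_i = √(s[i,i]):
  s(X) = √(7.4667) = 2.7325
  s(Y) = √(8.3) = 2.881

Step 3 — r_{ij} = s_{ij} / (s_i · s_j):
  r[X,X] = 1 (diagonal).
  r[X,Y] = -3.2 / (2.7325 · 2.881) = -3.2 / 7.8723 = -0.4065
  r[Y,Y] = 1 (diagonal).

R is symmetric with unit diagonal. Assembling:

R = [[1, -0.4065],
 [-0.4065, 1]]


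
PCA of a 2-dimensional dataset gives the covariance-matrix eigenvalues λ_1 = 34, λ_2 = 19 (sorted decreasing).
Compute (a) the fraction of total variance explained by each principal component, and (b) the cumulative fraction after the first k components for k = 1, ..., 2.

Step 1 — total variance = trace(Sigma) = Σ λ_i = 34 + 19 = 53.

Step 2 — fraction explained by component i = λ_i / Σ λ:
  PC1: 34/53 = 0.6415
  PC2: 19/53 = 0.3585

Step 3 — cumulative fraction after k components = (λ_1 + ... + λ_k) / Σ λ:
  k = 1: 34/53 = 0.6415
  k = 2: (34 + 19)/53 = 53/53 = 1

Summary (fraction, with percent):

explained: PC1 0.6415 (64.15%), PC2 0.3585 (35.85%);  cumulative: 0.6415, 1


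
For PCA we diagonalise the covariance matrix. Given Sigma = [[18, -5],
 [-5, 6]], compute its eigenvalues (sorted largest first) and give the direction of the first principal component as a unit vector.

Step 1 — characteristic polynomial of 2×2 Sigma:
  det(Sigma - λI) = λ² - trace · λ + det = 0.
  trace = 18 + 6 = 24, det = 18·6 - (-5)² = 83.
Step 2 — discriminant:
  Δ = trace² - 4·det = 576 - 332 = 244.
Step 3 — eigenvalues:
  λ = (trace ± √Δ)/2 = (24 ± 15.6205)/2,
  λ_1 = 19.8102,  λ_2 = 4.1898.

Step 4 — unit eigenvector for λ_1: solve (Sigma - λ_1 I)v = 0. First row:
  (18 - 19.8102)·v_x + (-5)·v_y = 0, i.e. (-1.8102)·v_x + (-5)·v_y = 0,
  so v ∝ (b, λ_1 - a) = (-5, 1.8102); multiply by -1 so the first entry is positive: u = (5, -1.8102).
  ||u|| = √((5)² + (-1.8102)²) = √(28.277) ≈ 5.3176,
  v_1 = u/||u|| ≈ (0.9403, -0.3404) (||v_1|| = 1).

λ_1 = 19.8102,  λ_2 = 4.1898;  v_1 ≈ (0.9403, -0.3404)


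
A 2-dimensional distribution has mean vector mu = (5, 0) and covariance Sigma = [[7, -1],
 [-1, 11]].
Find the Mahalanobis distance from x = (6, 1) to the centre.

Step 1 — centre the observation: (x - mu) = (1, 1).

Step 2 — invert Sigma. det(Sigma) = 7·11 - (-1)² = 76.
  Sigma^{-1} = (1/det) · [[d, -b], [-b, a]] = [[0.1447, 0.0132],
 [0.0132, 0.0921]].

Step 3 — form the quadratic (x - mu)^T · Sigma^{-1} · (x - mu):
  Sigma^{-1} · (x - mu) = (0.1579, 0.1053).
  (x - mu)^T · [Sigma^{-1} · (x - mu)] = (1)·(0.1579) + (1)·(0.1053) = 0.2632.

Step 4 — take square root: d = √(0.2632) ≈ 0.513.

d(x, mu) = √(0.2632) ≈ 0.513


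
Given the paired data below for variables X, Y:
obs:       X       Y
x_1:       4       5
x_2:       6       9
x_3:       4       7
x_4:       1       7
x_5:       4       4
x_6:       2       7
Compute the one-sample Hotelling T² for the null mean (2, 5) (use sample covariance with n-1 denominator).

Step 1 — sample mean vector:
  mean(X) = (4 + 6 + 4 + 1 + 4 + 2) / 6 = 21/6 = 3.5
  mean(Y) = (5 + 9 + 7 + 7 + 4 + 7) / 6 = 39/6 = 6.5
  x̄ = (3.5, 6.5),  deviation x̄ - mu_0 = (3.5, 6.5) - (2, 5) = (1.5, 1.5).

Step 2 — sample covariance matrix, S[i,j] = (1/(n-1)) · Σ_k (x_{k,i} - mean_i) · (x_{k,j} - mean_j), divisor n-1 = 5:
  S[X,X] = ((0.5)·(0.5) + (2.5)·(2.5) + (0.5)·(0.5) + (-2.5)·(-2.5) + (0.5)·(0.5) + (-1.5)·(-1.5)) / 5 = 15.5/5 = 3.1
  S[X,Y] = ((0.5)·(-1.5) + (2.5)·(2.5) + (0.5)·(0.5) + (-2.5)·(0.5) + (0.5)·(-2.5) + (-1.5)·(0.5)) / 5 = 2.5/5 = 0.5
  S[Y,Y] = ((-1.5)·(-1.5) + (2.5)·(2.5) + (0.5)·(0.5) + (0.5)·(0.5) + (-2.5)·(-2.5) + (0.5)·(0.5)) / 5 = 15.5/5 = 3.1
  S = [[3.1, 0.5],
 [0.5, 3.1]].

Step 3 — invert S. det(S) = 3.1·3.1 - (0.5)² = 9.36.
  S^{-1} = (1/det) · [[d, -b], [-b, a]] = [[0.3312, -0.0534],
 [-0.0534, 0.3312]].

Step 4 — quadratic form (x̄ - mu_0)^T · S^{-1} · (x̄ - mu_0):
  S^{-1} · (x̄ - mu_0) = (0.4167, 0.4167),
  (x̄ - mu_0)^T · [...] = (1.5)·(0.4167) + (1.5)·(0.4167) = 1.25.

Step 5 — scale by n: T² = 6 · 1.25 = 7.5.

T² ≈ 7.5


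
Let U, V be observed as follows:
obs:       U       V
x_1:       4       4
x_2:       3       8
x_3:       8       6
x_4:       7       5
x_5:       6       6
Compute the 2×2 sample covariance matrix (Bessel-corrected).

Step 1 — column means:
  mean(U) = (4 + 3 + 8 + 7 + 6) / 5 = 28/5 = 5.6
  mean(V) = (4 + 8 + 6 + 5 + 6) / 5 = 29/5 = 5.8

Step 2 — sample covariance S[i,j] = (1/(n-1)) · Σ_k (x_{k,i} - mean_i) · (x_{k,j} - mean_j), with n-1 = 4.
  S[U,U] = ((-1.6)·(-1.6) + (-2.6)·(-2.6) + (2.4)·(2.4) + (1.4)·(1.4) + (0.4)·(0.4)) / 4 = 17.2/4 = 4.3
  S[U,V] = ((-1.6)·(-1.8) + (-2.6)·(2.2) + (2.4)·(0.2) + (1.4)·(-0.8) + (0.4)·(0.2)) / 4 = -3.4/4 = -0.85
  S[V,V] = ((-1.8)·(-1.8) + (2.2)·(2.2) + (0.2)·(0.2) + (-0.8)·(-0.8) + (0.2)·(0.2)) / 4 = 8.8/4 = 2.2

S is symmetric (S[j,i] = S[i,j]). Assembling:

S = [[4.3, -0.85],
 [-0.85, 2.2]]


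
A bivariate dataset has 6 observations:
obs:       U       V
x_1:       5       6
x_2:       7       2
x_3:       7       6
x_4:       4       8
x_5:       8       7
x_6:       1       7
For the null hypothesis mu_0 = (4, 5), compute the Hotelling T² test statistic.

Step 1 — sample mean vector:
  mean(U) = (5 + 7 + 7 + 4 + 8 + 1) / 6 = 32/6 = 5.3333
  mean(V) = (6 + 2 + 6 + 8 + 7 + 7) / 6 = 36/6 = 6
  x̄ = (5.3333, 6),  deviation x̄ - mu_0 = (5.3333, 6) - (4, 5) = (1.3333, 1).

Step 2 — sample covariance matrix, S[i,j] = (1/(n-1)) · Σ_k (x_{k,i} - mean_i) · (x_{k,j} - mean_j), divisor n-1 = 5:
  S[U,U] = ((-0.3333)·(-0.3333) + (1.6667)·(1.6667) + (1.6667)·(1.6667) + (-1.3333)·(-1.3333) + (2.6667)·(2.6667) + (-4.3333)·(-4.3333)) / 5 = 33.3333/5 = 6.6667
  S[U,V] = ((-0.3333)·(0) + (1.6667)·(-4) + (1.6667)·(0) + (-1.3333)·(2) + (2.6667)·(1) + (-4.3333)·(1)) / 5 = -11/5 = -2.2
  S[V,V] = ((0)·(0) + (-4)·(-4) + (0)·(0) + (2)·(2) + (1)·(1) + (1)·(1)) / 5 = 22/5 = 4.4
  S = [[6.6667, -2.2],
 [-2.2, 4.4]].

Step 3 — invert S. det(S) = 6.6667·4.4 - (-2.2)² = 24.4933.
  S^{-1} = (1/det) · [[d, -b], [-b, a]] = [[0.1796, 0.0898],
 [0.0898, 0.2722]].

Step 4 — quadratic form (x̄ - mu_0)^T · S^{-1} · (x̄ - mu_0):
  S^{-1} · (x̄ - mu_0) = (0.3293, 0.3919),
  (x̄ - mu_0)^T · [...] = (1.3333)·(0.3293) + (1)·(0.3919) = 0.8311.

Step 5 — scale by n: T² = 6 · 0.8311 = 4.9864.

T² ≈ 4.9864


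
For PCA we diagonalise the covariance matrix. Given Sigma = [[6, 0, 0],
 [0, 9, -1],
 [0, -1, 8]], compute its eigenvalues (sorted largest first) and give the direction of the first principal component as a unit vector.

Step 1 — characteristic polynomial p(λ) = det(λI - Sigma) = λ³ - tr·λ² + c_1·λ - det, where tr = trace, c_1 = sum of the principal 2×2 minors, det = det(Sigma):
  tr = 6 + 9 + 8 = 23,
  c_1 = (6·9 - (0)²) + (6·8 - (0)²) + (9·8 - (-1)²) = 54 + 48 + 71 = 173,
  det = 6·(9·8 - (-1)²) - (0)·((0)·8 - (-1)·(0)) + (0)·((0)·(-1) - 9·(0)) = 6·(71) - (0)·(0) + (0)·(0) = 426.
  So p(λ) = λ³ - 23λ² + 173λ - 426.
Step 2 — look for an integer root (rational root theorem: any rational root is an integer divisor of 426). Testing λ = 6:
  p(6) = 216 - 828 + 1038 - 426 = 0  ✓
  Dividing out (λ - 6): p(λ) = (λ - 6)(λ² - 17λ + 71).
Step 3 — remaining eigenvalues from the quadratic λ² - 17λ + 71 = 0:
  Δ = 17² - 4·71 = 289 - 284 = 5,  λ = (17 ± √5)/2 = (17 ± 2.2361)/2 ≈ 9.618 or 7.382.
  Sorted: λ_1 = 9.618,  λ_2 = 7.382,  λ_3 = 6  (check: sum = 23 = tr ✓).

Step 4 — unit eigenvector for λ_1 ≈ 9.618: v spans the null space of (Sigma - λ_1 I), whose rows are
  r_1 = (-3.618, 0, 0),  r_2 = (0, -0.618, -1),  r_3 = (0, -1, -1.618).
  v is orthogonal to every row, so take v ∝ r_1 × r_2 = ((0)·(-1) - (0)·(-0.618), (0)·(0) - (-3.618)·(-1), (-3.618)·(-0.618) - (0)·(0)) ≈ (0, -3.618, 2.2361).
  Rescale (multiply by -1 so the first nonzero entry is positive): u = (0, 3.618, -2.2361).
  ||u|| = √((0)² + (3.618)² + (-2.2361)²) = √(18.0902) ≈ 4.2533,  v_1 = u/||u|| ≈ (0, 0.8507, -0.5257) (||v_1|| = 1).

λ_1 = 9.618,  λ_2 = 7.382,  λ_3 = 6;  v_1 ≈ (0, 0.8507, -0.5257)


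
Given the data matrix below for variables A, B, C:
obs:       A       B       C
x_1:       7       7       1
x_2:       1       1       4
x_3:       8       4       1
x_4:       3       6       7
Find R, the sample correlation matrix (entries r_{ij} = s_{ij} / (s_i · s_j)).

Step 1 — column means:
  mean(A) = (7 + 1 + 8 + 3) / 4 = 19/4 = 4.75
  mean(B) = (7 + 1 + 4 + 6) / 4 = 18/4 = 4.5
  mean(C) = (1 + 4 + 1 + 7) / 4 = 13/4 = 3.25

Step 2 — sample variances and covariances s[i,j] = (1/(n-1)) · Σ_k (x_{k,i} - mean_i) · (x_{k,j} - mean_j), with n-1 = 3:
  s[A,A] = ((2.25)·(2.25) + (-3.75)·(-3.75) + (3.25)·(3.25) + (-1.75)·(-1.75)) / 3 = 32.75/3 = 10.9167
  s[A,B] = ((2.25)·(2.5) + (-3.75)·(-3.5) + (3.25)·(-0.5) + (-1.75)·(1.5)) / 3 = 14.5/3 = 4.8333
  s[A,C] = ((2.25)·(-2.25) + (-3.75)·(0.75) + (3.25)·(-2.25) + (-1.75)·(3.75)) / 3 = -21.75/3 = -7.25
  s[B,B] = ((2.5)·(2.5) + (-3.5)·(-3.5) + (-0.5)·(-0.5) + (1.5)·(1.5)) / 3 = 21/3 = 7
  s[B,C] = ((2.5)·(-2.25) + (-3.5)·(0.75) + (-0.5)·(-2.25) + (1.5)·(3.75)) / 3 = -1.5/3 = -0.5
  s[C,C] = ((-2.25)·(-2.25) + (0.75)·(0.75) + (-2.25)·(-2.25) + (3.75)·(3.75)) / 3 = 24.75/3 = 8.25
  Sample standard deviations s_i = √(s[i,i]):
  s(A) = √(10.9167) = 3.304
  s(B) = √(7) = 2.6458
  s(C) = √(8.25) = 2.8723

Step 3 — r_{ij} = s_{ij} / (s_i · s_j):
  r[A,A] = 1 (diagonal).
  r[A,B] = 4.8333 / (3.304 · 2.6458) = 4.8333 / 8.7417 = 0.5529
  r[A,C] = -7.25 / (3.304 · 2.8723) = -7.25 / 9.4901 = -0.764
  r[B,B] = 1 (diagonal).
  r[B,C] = -0.5 / (2.6458 · 2.8723) = -0.5 / 7.5993 = -0.0658
  r[C,C] = 1 (diagonal).

R is symmetric with unit diagonal. Assembling:

R = [[1, 0.5529, -0.764],
 [0.5529, 1, -0.0658],
 [-0.764, -0.0658, 1]]


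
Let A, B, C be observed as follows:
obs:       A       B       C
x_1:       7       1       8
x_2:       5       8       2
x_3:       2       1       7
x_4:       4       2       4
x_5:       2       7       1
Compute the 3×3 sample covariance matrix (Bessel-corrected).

Step 1 — column means:
  mean(A) = (7 + 5 + 2 + 4 + 2) / 5 = 20/5 = 4
  mean(B) = (1 + 8 + 1 + 2 + 7) / 5 = 19/5 = 3.8
  mean(C) = (8 + 2 + 7 + 4 + 1) / 5 = 22/5 = 4.4

Step 2 — sample covariance S[i,j] = (1/(n-1)) · Σ_k (x_{k,i} - mean_i) · (x_{k,j} - mean_j), with n-1 = 4.
  S[A,A] = ((3)·(3) + (1)·(1) + (-2)·(-2) + (0)·(0) + (-2)·(-2)) / 4 = 18/4 = 4.5
  S[A,B] = ((3)·(-2.8) + (1)·(4.2) + (-2)·(-2.8) + (0)·(-1.8) + (-2)·(3.2)) / 4 = -5/4 = -1.25
  S[A,C] = ((3)·(3.6) + (1)·(-2.4) + (-2)·(2.6) + (0)·(-0.4) + (-2)·(-3.4)) / 4 = 10/4 = 2.5
  S[B,B] = ((-2.8)·(-2.8) + (4.2)·(4.2) + (-2.8)·(-2.8) + (-1.8)·(-1.8) + (3.2)·(3.2)) / 4 = 46.8/4 = 11.7
  S[B,C] = ((-2.8)·(3.6) + (4.2)·(-2.4) + (-2.8)·(2.6) + (-1.8)·(-0.4) + (3.2)·(-3.4)) / 4 = -37.6/4 = -9.4
  S[C,C] = ((3.6)·(3.6) + (-2.4)·(-2.4) + (2.6)·(2.6) + (-0.4)·(-0.4) + (-3.4)·(-3.4)) / 4 = 37.2/4 = 9.3

S is symmetric (S[j,i] = S[i,j]). Assembling:

S = [[4.5, -1.25, 2.5],
 [-1.25, 11.7, -9.4],
 [2.5, -9.4, 9.3]]


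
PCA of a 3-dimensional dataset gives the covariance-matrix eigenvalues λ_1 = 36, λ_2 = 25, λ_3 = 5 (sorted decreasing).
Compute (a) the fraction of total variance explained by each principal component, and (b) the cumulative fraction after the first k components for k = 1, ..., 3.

Step 1 — total variance = trace(Sigma) = Σ λ_i = 36 + 25 + 5 = 66.

Step 2 — fraction explained by component i = λ_i / Σ λ:
  PC1: 36/66 = 0.5455
  PC2: 25/66 = 0.3788
  PC3: 5/66 = 0.0758

Step 3 — cumulative fraction after k components = (λ_1 + ... + λ_k) / Σ λ:
  k = 1: 36/66 = 0.5455
  k = 2: (36 + 25)/66 = 61/66 = 0.9242
  k = 3: (36 + 25 + 5)/66 = 66/66 = 1

Summary (fraction, with percent):

explained: PC1 0.5455 (54.55%), PC2 0.3788 (37.88%), PC3 0.0758 (7.58%);  cumulative: 0.5455, 0.9242, 1


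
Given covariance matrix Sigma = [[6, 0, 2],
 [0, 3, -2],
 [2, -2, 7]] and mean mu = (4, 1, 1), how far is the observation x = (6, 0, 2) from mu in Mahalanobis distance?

Step 1 — centre the observation: (x - mu) = (2, -1, 1).

Step 2 — invert Sigma (cofactor / det for 3×3, or solve directly):
  Sigma^{-1} = [[0.1889, -0.0444, -0.0667],
 [-0.0444, 0.4222, 0.1333],
 [-0.0667, 0.1333, 0.2]].

Step 3 — form the quadratic (x - mu)^T · Sigma^{-1} · (x - mu):
  Sigma^{-1} · (x - mu) = (0.3556, -0.3778, -0.0667).
  (x - mu)^T · [Sigma^{-1} · (x - mu)] = (2)·(0.3556) + (-1)·(-0.3778) + (1)·(-0.0667) = 1.0222.

Step 4 — take square root: d = √(1.0222) ≈ 1.0111.

d(x, mu) = √(1.0222) ≈ 1.0111


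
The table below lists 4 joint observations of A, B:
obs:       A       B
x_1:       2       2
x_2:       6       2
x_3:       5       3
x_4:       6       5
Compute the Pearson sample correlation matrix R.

Step 1 — column means:
  mean(A) = (2 + 6 + 5 + 6) / 4 = 19/4 = 4.75
  mean(B) = (2 + 2 + 3 + 5) / 4 = 12/4 = 3

Step 2 — sample variances and covariances s[i,j] = (1/(n-1)) · Σ_k (x_{k,i} - mean_i) · (x_{k,j} - mean_j), with n-1 = 3:
  s[A,A] = ((-2.75)·(-2.75) + (1.25)·(1.25) + (0.25)·(0.25) + (1.25)·(1.25)) / 3 = 10.75/3 = 3.5833
  s[A,B] = ((-2.75)·(-1) + (1.25)·(-1) + (0.25)·(0) + (1.25)·(2)) / 3 = 4/3 = 1.3333
  s[B,B] = ((-1)·(-1) + (-1)·(-1) + (0)·(0) + (2)·(2)) / 3 = 6/3 = 2
  Sample standard deviations s_i = √(s[i,i]):
  s(A) = √(3.5833) = 1.893
  s(B) = √(2) = 1.4142

Step 3 — r_{ij} = s_{ij} / (s_i · s_j):
  r[A,A] = 1 (diagonal).
  r[A,B] = 1.3333 / (1.893 · 1.4142) = 1.3333 / 2.6771 = 0.4981
  r[B,B] = 1 (diagonal).

R is symmetric with unit diagonal. Assembling:

R = [[1, 0.4981],
 [0.4981, 1]]


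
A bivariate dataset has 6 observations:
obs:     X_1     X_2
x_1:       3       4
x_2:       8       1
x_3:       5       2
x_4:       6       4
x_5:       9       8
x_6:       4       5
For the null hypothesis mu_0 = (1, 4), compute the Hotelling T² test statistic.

Step 1 — sample mean vector:
  mean(X_1) = (3 + 8 + 5 + 6 + 9 + 4) / 6 = 35/6 = 5.8333
  mean(X_2) = (4 + 1 + 2 + 4 + 8 + 5) / 6 = 24/6 = 4
  x̄ = (5.8333, 4),  deviation x̄ - mu_0 = (5.8333, 4) - (1, 4) = (4.8333, 0).

Step 2 — sample covariance matrix, S[i,j] = (1/(n-1)) · Σ_k (x_{k,i} - mean_i) · (x_{k,j} - mean_j), divisor n-1 = 5:
  S[X_1,X_1] = ((-2.8333)·(-2.8333) + (2.1667)·(2.1667) + (-0.8333)·(-0.8333) + (0.1667)·(0.1667) + (3.1667)·(3.1667) + (-1.8333)·(-1.8333)) / 5 = 26.8333/5 = 5.3667
  S[X_1,X_2] = ((-2.8333)·(0) + (2.1667)·(-3) + (-0.8333)·(-2) + (0.1667)·(0) + (3.1667)·(4) + (-1.8333)·(1)) / 5 = 6/5 = 1.2
  S[X_2,X_2] = ((0)·(0) + (-3)·(-3) + (-2)·(-2) + (0)·(0) + (4)·(4) + (1)·(1)) / 5 = 30/5 = 6
  S = [[5.3667, 1.2],
 [1.2, 6]].

Step 3 — invert S. det(S) = 5.3667·6 - (1.2)² = 30.76.
  S^{-1} = (1/det) · [[d, -b], [-b, a]] = [[0.1951, -0.039],
 [-0.039, 0.1745]].

Step 4 — quadratic form (x̄ - mu_0)^T · S^{-1} · (x̄ - mu_0):
  S^{-1} · (x̄ - mu_0) = (0.9428, -0.1886),
  (x̄ - mu_0)^T · [...] = (4.8333)·(0.9428) + (0)·(-0.1886) = 4.5568.

Step 5 — scale by n: T² = 6 · 4.5568 = 27.3407.

T² ≈ 27.3407


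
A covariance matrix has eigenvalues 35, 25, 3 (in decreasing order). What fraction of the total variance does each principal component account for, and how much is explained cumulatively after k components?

Step 1 — total variance = trace(Sigma) = Σ λ_i = 35 + 25 + 3 = 63.

Step 2 — fraction explained by component i = λ_i / Σ λ:
  PC1: 35/63 = 0.5556
  PC2: 25/63 = 0.3968
  PC3: 3/63 = 0.0476

Step 3 — cumulative fraction after k components = (λ_1 + ... + λ_k) / Σ λ:
  k = 1: 35/63 = 0.5556
  k = 2: (35 + 25)/63 = 60/63 = 0.9524
  k = 3: (35 + 25 + 3)/63 = 63/63 = 1

Summary (fraction, with percent):

explained: PC1 0.5556 (55.56%), PC2 0.3968 (39.68%), PC3 0.0476 (4.76%);  cumulative: 0.5556, 0.9524, 1


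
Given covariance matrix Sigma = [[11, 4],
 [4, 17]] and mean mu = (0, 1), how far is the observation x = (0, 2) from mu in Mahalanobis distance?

Step 1 — centre the observation: (x - mu) = (0, 1).

Step 2 — invert Sigma. det(Sigma) = 11·17 - (4)² = 171.
  Sigma^{-1} = (1/det) · [[d, -b], [-b, a]] = [[0.0994, -0.0234],
 [-0.0234, 0.0643]].

Step 3 — form the quadratic (x - mu)^T · Sigma^{-1} · (x - mu):
  Sigma^{-1} · (x - mu) = (-0.0234, 0.0643).
  (x - mu)^T · [Sigma^{-1} · (x - mu)] = (0)·(-0.0234) + (1)·(0.0643) = 0.0643.

Step 4 — take square root: d = √(0.0643) ≈ 0.2536.

d(x, mu) = √(0.0643) ≈ 0.2536


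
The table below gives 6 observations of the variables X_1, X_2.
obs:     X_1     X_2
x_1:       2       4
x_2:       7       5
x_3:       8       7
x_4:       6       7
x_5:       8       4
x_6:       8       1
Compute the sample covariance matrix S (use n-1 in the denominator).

Step 1 — column means:
  mean(X_1) = (2 + 7 + 8 + 6 + 8 + 8) / 6 = 39/6 = 6.5
  mean(X_2) = (4 + 5 + 7 + 7 + 4 + 1) / 6 = 28/6 = 4.6667

Step 2 — sample covariance S[i,j] = (1/(n-1)) · Σ_k (x_{k,i} - mean_i) · (x_{k,j} - mean_j), with n-1 = 5.
  S[X_1,X_1] = ((-4.5)·(-4.5) + (0.5)·(0.5) + (1.5)·(1.5) + (-0.5)·(-0.5) + (1.5)·(1.5) + (1.5)·(1.5)) / 5 = 27.5/5 = 5.5
  S[X_1,X_2] = ((-4.5)·(-0.6667) + (0.5)·(0.3333) + (1.5)·(2.3333) + (-0.5)·(2.3333) + (1.5)·(-0.6667) + (1.5)·(-3.6667)) / 5 = -1/5 = -0.2
  S[X_2,X_2] = ((-0.6667)·(-0.6667) + (0.3333)·(0.3333) + (2.3333)·(2.3333) + (2.3333)·(2.3333) + (-0.6667)·(-0.6667) + (-3.6667)·(-3.6667)) / 5 = 25.3333/5 = 5.0667

S is symmetric (S[j,i] = S[i,j]). Assembling:

S = [[5.5, -0.2],
 [-0.2, 5.0667]]


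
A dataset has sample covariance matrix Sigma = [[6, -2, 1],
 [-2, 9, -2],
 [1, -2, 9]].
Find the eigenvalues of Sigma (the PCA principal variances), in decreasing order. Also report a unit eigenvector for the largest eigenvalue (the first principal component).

Step 1 — characteristic polynomial p(λ) = det(λI - Sigma) = λ³ - tr·λ² + c_1·λ - det, where tr = trace, c_1 = sum of the principal 2×2 minors, det = det(Sigma):
  tr = 6 + 9 + 9 = 24,
  c_1 = (6·9 - (-2)²) + (6·9 - (1)²) + (9·9 - (-2)²) = 50 + 53 + 77 = 180,
  det = 6·(9·9 - (-2)²) - (-2)·((-2)·9 - (-2)·(1)) + (1)·((-2)·(-2) - 9·(1)) = 6·(77) - (-2)·(-16) + (1)·(-5) = 425.
  So p(λ) = λ³ - 24λ² + 180λ - 425.
Step 2 — look for an integer root (rational root theorem: any rational root is an integer divisor of 425). Testing λ = 5:
  p(5) = 125 - 600 + 900 - 425 = 0  ✓
  Dividing out (λ - 5): p(λ) = (λ - 5)(λ² - 19λ + 85).
Step 3 — remaining eigenvalues from the quadratic λ² - 19λ + 85 = 0:
  Δ = 19² - 4·85 = 361 - 340 = 21,  λ = (19 ± √21)/2 = (19 ± 4.5826)/2 ≈ 11.7913 or 7.2087.
  Sorted: λ_1 = 11.7913,  λ_2 = 7.2087,  λ_3 = 5  (check: sum = 24 = tr ✓).

Step 4 — unit eigenvector for λ_1 ≈ 11.7913: v spans the null space of (Sigma - λ_1 I), whose rows are
  r_1 = (-5.7913, -2, 1),  r_2 = (-2, -2.7913, -2),  r_3 = (1, -2, -2.7913).
  v is orthogonal to every row, so take v ∝ r_1 × r_2 = ((-2)·(-2) - (1)·(-2.7913), (1)·(-2) - (-5.7913)·(-2), (-5.7913)·(-2.7913) - (-2)·(-2)) ≈ (6.7913, -13.5826, 12.1652).
  Let u = (6.7913, -13.5826, 12.1652).
  ||u|| = √((6.7913)² + (-13.5826)² + (12.1652)²) = √(378.5989) ≈ 19.4576,  v_1 = u/||u|| ≈ (0.349, -0.6981, 0.6252) (||v_1|| = 1).

λ_1 = 11.7913,  λ_2 = 7.2087,  λ_3 = 5;  v_1 ≈ (0.349, -0.6981, 0.6252)


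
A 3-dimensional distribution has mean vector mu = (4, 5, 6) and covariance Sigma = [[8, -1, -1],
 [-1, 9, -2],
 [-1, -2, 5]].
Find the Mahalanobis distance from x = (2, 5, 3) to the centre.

Step 1 — centre the observation: (x - mu) = (-2, 0, -3).

Step 2 — invert Sigma (cofactor / det for 3×3, or solve directly):
  Sigma^{-1} = [[0.1323, 0.0226, 0.0355],
 [0.0226, 0.1258, 0.0548],
 [0.0355, 0.0548, 0.229]].

Step 3 — form the quadratic (x - mu)^T · Sigma^{-1} · (x - mu):
  Sigma^{-1} · (x - mu) = (-0.371, -0.2097, -0.7581).
  (x - mu)^T · [Sigma^{-1} · (x - mu)] = (-2)·(-0.371) + (0)·(-0.2097) + (-3)·(-0.7581) = 3.0161.

Step 4 — take square root: d = √(3.0161) ≈ 1.7367.

d(x, mu) = √(3.0161) ≈ 1.7367


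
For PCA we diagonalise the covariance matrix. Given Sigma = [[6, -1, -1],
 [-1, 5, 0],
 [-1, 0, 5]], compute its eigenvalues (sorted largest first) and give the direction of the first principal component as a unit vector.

Step 1 — characteristic polynomial p(λ) = det(λI - Sigma) = λ³ - tr·λ² + c_1·λ - det, where tr = trace, c_1 = sum of the principal 2×2 minors, det = det(Sigma):
  tr = 6 + 5 + 5 = 16,
  c_1 = (6·5 - (-1)²) + (6·5 - (-1)²) + (5·5 - (0)²) = 29 + 29 + 25 = 83,
  det = 6·(5·5 - (0)²) - (-1)·((-1)·5 - (0)·(-1)) + (-1)·((-1)·(0) - 5·(-1)) = 6·(25) - (-1)·(-5) + (-1)·(5) = 140.
  So p(λ) = λ³ - 16λ² + 83λ - 140.
Step 2 — look for an integer root (rational root theorem: any rational root is an integer divisor of 140). Testing λ = 4:
  p(4) = 64 - 256 + 332 - 140 = 0  ✓
  Dividing out (λ - 4): p(λ) = (λ - 4)(λ² - 12λ + 35).
Step 3 — remaining eigenvalues from the quadratic λ² - 12λ + 35 = 0:
  Δ = 12² - 4·35 = 144 - 140 = 4,  λ = (12 ± √4)/2 = (12 ± 2)/2 = 7 or 5.
  Sorted: λ_1 = 7,  λ_2 = 5,  λ_3 = 4  (check: sum = 16 = tr ✓).

Step 4 — unit eigenvector for λ_1 = 7: v spans the null space of (Sigma - λ_1 I), whose rows are
  r_1 = (-1, -1, -1),  r_2 = (-1, -2, 0),  r_3 = (-1, 0, -2).
  v is orthogonal to every row, so take v ∝ r_1 × r_2 = ((-1)·(0) - (-1)·(-2), (-1)·(-1) - (-1)·(0), (-1)·(-2) - (-1)·(-1)) = (-2, 1, 1).
  Rescale (multiply by -1 so the first nonzero entry is positive): u = (2, -1, -1).
  ||u|| = √((2)² + (-1)² + (-1)²) = √(6) ≈ 2.4495,  v_1 = u/||u|| ≈ (0.8165, -0.4082, -0.4082) (||v_1|| = 1).

λ_1 = 7,  λ_2 = 5,  λ_3 = 4;  v_1 ≈ (0.8165, -0.4082, -0.4082)


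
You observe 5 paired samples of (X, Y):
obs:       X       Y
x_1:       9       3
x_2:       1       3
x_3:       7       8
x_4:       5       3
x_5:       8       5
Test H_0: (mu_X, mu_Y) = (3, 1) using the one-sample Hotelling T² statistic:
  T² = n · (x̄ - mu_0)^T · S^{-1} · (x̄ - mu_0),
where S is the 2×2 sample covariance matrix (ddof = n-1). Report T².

Step 1 — sample mean vector:
  mean(X) = (9 + 1 + 7 + 5 + 8) / 5 = 30/5 = 6
  mean(Y) = (3 + 3 + 8 + 3 + 5) / 5 = 22/5 = 4.4
  x̄ = (6, 4.4),  deviation x̄ - mu_0 = (6, 4.4) - (3, 1) = (3, 3.4).

Step 2 — sample covariance matrix, S[i,j] = (1/(n-1)) · Σ_k (x_{k,i} - mean_i) · (x_{k,j} - mean_j), divisor n-1 = 4:
  S[X,X] = ((3)·(3) + (-5)·(-5) + (1)·(1) + (-1)·(-1) + (2)·(2)) / 4 = 40/4 = 10
  S[X,Y] = ((3)·(-1.4) + (-5)·(-1.4) + (1)·(3.6) + (-1)·(-1.4) + (2)·(0.6)) / 4 = 9/4 = 2.25
  S[Y,Y] = ((-1.4)·(-1.4) + (-1.4)·(-1.4) + (3.6)·(3.6) + (-1.4)·(-1.4) + (0.6)·(0.6)) / 4 = 19.2/4 = 4.8
  S = [[10, 2.25],
 [2.25, 4.8]].

Step 3 — invert S. det(S) = 10·4.8 - (2.25)² = 42.9375.
  S^{-1} = (1/det) · [[d, -b], [-b, a]] = [[0.1118, -0.0524],
 [-0.0524, 0.2329]].

Step 4 — quadratic form (x̄ - mu_0)^T · S^{-1} · (x̄ - mu_0):
  S^{-1} · (x̄ - mu_0) = (0.1572, 0.6346),
  (x̄ - mu_0)^T · [...] = (3)·(0.1572) + (3.4)·(0.6346) = 2.6294.

Step 5 — scale by n: T² = 5 · 2.6294 = 13.147.

T² ≈ 13.147
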